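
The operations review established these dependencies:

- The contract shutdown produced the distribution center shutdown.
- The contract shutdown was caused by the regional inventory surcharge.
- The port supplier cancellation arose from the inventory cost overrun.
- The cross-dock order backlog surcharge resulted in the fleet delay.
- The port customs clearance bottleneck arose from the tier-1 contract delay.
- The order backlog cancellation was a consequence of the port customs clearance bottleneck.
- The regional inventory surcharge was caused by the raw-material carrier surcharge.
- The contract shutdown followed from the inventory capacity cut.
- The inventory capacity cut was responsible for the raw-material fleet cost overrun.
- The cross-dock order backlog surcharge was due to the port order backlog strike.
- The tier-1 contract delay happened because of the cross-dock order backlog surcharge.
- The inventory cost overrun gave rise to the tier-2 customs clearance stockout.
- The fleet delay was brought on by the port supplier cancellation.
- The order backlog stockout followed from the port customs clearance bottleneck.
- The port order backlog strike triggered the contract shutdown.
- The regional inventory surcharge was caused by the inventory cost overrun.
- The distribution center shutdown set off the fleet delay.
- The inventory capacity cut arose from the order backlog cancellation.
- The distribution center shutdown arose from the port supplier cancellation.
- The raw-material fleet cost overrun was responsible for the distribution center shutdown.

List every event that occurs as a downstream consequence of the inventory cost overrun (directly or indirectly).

Direct effects: the tier-2 customs clearance stockout, the port supplier cancellation, the regional inventory surcharge.
2 steps out: the contract shutdown, the distribution center shutdown, the fleet delay.
Not reachable from it: the raw-material carrier surcharge, the port order backlog strike, the cross-dock order backlog surcharge, the tier-1 contract delay, the port customs clearance bottleneck, the order backlog cancellation, the inventory capacity cut, the raw-material fleet cost overrun, the order backlog stockout.

the contract shutdown, the distribution center shutdown, the fleet delay, the port supplier cancellation, the regional inventory surcharge, the tier-2 customs clearance stockout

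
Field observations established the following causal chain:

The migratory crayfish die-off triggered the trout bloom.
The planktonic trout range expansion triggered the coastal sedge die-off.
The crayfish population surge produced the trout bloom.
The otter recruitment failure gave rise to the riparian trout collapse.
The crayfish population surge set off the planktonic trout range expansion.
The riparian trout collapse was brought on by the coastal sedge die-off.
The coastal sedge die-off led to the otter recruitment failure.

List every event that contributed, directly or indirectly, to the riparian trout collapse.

Immediate causes of the riparian trout collapse: the coastal sedge die-off, the otter recruitment failure.
Further upstream: the crayfish population surge, the planktonic trout range expansion.

the coastal sedge die-off, the crayfish population surge, the otter recruitment failure, the planktonic trout range expansion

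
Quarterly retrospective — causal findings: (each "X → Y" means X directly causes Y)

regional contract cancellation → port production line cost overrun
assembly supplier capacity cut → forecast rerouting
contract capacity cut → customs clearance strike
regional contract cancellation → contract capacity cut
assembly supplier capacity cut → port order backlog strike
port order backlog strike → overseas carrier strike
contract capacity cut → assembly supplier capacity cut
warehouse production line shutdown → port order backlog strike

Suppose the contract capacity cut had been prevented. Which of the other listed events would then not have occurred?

the assembly supplier capacity cut, the customs clearance strike, the forecast rerouting

Downstream of the contract capacity cut: the customs clearance strike, the assembly supplier capacity cut, the port order backlog strike, the forecast rerouting, the overseas carrier strike.
Of those, still caused via another path: the port order backlog strike, the overseas carrier strike.
The remainder have no surviving cause.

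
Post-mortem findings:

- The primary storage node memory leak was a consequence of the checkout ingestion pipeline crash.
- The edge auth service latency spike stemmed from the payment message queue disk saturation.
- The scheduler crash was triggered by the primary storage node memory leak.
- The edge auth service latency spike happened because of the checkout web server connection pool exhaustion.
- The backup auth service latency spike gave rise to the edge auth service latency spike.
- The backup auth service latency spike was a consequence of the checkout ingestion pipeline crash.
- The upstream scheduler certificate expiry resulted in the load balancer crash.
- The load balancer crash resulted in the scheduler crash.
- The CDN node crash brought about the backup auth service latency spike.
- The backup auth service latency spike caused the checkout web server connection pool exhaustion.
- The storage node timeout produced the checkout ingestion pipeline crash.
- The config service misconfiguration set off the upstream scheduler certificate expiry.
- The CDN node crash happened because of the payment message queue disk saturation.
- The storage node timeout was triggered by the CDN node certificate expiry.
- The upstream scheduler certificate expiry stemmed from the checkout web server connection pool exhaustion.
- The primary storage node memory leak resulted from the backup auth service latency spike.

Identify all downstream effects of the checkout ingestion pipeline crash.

the backup auth service latency spike, the checkout web server connection pool exhaustion, the edge auth service latency spike, the load balancer crash, the primary storage node memory leak, the scheduler crash, the upstream scheduler certificate expiry

Direct effects: the backup auth service latency spike, the primary storage node memory leak.
2 steps out: the checkout web server connection pool exhaustion, the edge auth service latency spike, the scheduler crash.
3 steps out: the upstream scheduler certificate expiry.
4 steps out: the load balancer crash.
Not reachable from it: the CDN node certificate expiry, the payment message queue disk saturation, the CDN node crash, the config service misconfiguration, the storage node timeout.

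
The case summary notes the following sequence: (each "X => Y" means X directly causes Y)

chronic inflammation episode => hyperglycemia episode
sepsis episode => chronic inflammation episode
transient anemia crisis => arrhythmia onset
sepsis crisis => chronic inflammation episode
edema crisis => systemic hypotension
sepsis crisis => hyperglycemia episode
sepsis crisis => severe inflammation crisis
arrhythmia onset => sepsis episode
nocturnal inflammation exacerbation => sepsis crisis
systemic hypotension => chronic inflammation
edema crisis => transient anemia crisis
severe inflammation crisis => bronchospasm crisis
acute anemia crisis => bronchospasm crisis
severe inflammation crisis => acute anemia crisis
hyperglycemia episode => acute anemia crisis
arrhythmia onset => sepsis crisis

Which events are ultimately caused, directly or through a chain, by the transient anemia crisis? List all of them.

Direct effects: the arrhythmia onset.
2 steps out: the sepsis crisis, the sepsis episode.
3 steps out: the chronic inflammation episode, the hyperglycemia episode, the severe inflammation crisis.
4 steps out: the acute anemia crisis, the bronchospasm crisis.
Not reachable from it: the edema crisis, the systemic hypotension, the chronic inflammation, the nocturnal inflammation exacerbation.

the acute anemia crisis, the arrhythmia onset, the bronchospasm crisis, the chronic inflammation episode, the hyperglycemia episode, the sepsis crisis, the sepsis episode, the severe inflammation crisis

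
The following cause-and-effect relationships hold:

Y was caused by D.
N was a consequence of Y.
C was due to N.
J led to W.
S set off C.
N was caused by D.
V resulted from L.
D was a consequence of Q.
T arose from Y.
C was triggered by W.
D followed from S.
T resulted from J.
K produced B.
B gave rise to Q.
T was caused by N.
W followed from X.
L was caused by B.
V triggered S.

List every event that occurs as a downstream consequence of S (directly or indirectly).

Direct effects: D, C.
2 steps out: Y, N.
3 steps out: T.
Not reachable from it: K, B, Q, L, X, V, J, W.

C, D, N, T, Y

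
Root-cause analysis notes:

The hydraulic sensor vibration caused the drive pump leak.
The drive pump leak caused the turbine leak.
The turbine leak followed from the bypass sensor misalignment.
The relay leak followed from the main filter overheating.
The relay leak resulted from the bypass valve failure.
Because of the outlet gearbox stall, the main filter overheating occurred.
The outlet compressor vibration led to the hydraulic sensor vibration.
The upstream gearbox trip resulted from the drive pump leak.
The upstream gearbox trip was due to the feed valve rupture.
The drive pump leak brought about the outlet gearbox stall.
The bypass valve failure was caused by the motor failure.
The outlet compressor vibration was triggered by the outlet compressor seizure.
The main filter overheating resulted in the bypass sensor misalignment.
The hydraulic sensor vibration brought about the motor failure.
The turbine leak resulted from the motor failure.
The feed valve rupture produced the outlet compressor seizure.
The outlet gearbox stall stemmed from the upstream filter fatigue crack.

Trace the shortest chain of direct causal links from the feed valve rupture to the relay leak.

the feed valve rupture → the outlet compressor seizure
the outlet compressor seizure → the outlet compressor vibration
the outlet compressor vibration → the hydraulic sensor vibration
the hydraulic sensor vibration → the motor failure
the motor failure → the bypass valve failure
the bypass valve failure → the relay leak
Length: 6 steps.

the feed valve rupture → the outlet compressor seizure → the outlet compressor vibration → the hydraulic sensor vibration → the motor failure → the bypass valve failure → the relay leak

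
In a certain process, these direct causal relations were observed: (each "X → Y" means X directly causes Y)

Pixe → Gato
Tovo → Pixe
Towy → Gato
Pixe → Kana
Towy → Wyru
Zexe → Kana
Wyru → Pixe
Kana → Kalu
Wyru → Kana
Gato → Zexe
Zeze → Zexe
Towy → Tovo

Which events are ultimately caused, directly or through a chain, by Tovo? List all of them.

Direct effects: Pixe.
2 steps out: Gato, Kana.
3 steps out: Zexe, Kalu.
Not reachable from it: Towy, Wyru, Zeze.

Gato, Kalu, Kana, Pixe, Zexe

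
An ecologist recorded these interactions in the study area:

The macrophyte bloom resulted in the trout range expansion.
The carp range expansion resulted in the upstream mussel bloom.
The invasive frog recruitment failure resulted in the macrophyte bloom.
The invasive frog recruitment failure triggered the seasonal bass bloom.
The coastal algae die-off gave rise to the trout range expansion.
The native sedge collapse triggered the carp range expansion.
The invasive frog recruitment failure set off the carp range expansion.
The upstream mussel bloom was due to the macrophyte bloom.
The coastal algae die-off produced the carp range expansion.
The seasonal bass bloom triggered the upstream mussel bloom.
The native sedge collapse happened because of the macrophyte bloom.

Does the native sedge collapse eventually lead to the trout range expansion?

The native sedge collapse leads to the carp range expansion, the upstream mussel bloom; the trout range expansion is not among them.

No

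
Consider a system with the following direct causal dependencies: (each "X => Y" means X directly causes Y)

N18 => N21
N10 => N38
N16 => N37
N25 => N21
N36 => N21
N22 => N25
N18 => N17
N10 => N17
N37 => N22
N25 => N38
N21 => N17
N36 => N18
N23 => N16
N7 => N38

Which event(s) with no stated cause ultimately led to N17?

N10, N23, N36

Tracing upstream from N17: N17 ← N18 ← N36.
A separate upstream branch: N17 ← N21 ← N25 ← N22 ← N37 ← N16 ← N23.
A separate upstream branch: N17 ← N10.
Each of those chain origins has no stated cause.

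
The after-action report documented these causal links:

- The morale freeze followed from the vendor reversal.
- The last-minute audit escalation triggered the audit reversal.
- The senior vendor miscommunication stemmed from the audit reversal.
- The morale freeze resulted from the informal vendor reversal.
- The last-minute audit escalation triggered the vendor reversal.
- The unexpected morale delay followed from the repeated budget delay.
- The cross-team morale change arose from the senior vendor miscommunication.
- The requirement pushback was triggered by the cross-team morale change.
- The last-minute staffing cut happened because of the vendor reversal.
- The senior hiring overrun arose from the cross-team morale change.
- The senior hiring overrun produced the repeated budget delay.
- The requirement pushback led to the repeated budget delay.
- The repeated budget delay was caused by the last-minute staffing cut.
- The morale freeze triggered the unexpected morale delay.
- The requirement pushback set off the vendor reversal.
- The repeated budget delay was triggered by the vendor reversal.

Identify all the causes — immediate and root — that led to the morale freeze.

Immediate causes of the morale freeze: the vendor reversal, the informal vendor reversal.
Further upstream: the last-minute audit escalation, the audit reversal, the senior vendor miscommunication, the cross-team morale change, the requirement pushback.

the audit reversal, the cross-team morale change, the informal vendor reversal, the last-minute audit escalation, the requirement pushback, the senior vendor miscommunication, the vendor reversal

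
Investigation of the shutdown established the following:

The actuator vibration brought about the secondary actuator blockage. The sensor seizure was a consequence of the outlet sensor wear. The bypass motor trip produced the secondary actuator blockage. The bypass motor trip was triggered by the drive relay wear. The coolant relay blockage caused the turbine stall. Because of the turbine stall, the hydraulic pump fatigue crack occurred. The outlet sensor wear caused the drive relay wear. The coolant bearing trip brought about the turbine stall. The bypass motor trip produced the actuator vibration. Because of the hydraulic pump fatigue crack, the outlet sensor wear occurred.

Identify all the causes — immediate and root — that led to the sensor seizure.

Immediate cause of the sensor seizure: the outlet sensor wear.
Further upstream: the coolant relay blockage, the turbine stall, the hydraulic pump fatigue crack, the coolant bearing trip.

the coolant bearing trip, the coolant relay blockage, the hydraulic pump fatigue crack, the outlet sensor wear, the turbine stall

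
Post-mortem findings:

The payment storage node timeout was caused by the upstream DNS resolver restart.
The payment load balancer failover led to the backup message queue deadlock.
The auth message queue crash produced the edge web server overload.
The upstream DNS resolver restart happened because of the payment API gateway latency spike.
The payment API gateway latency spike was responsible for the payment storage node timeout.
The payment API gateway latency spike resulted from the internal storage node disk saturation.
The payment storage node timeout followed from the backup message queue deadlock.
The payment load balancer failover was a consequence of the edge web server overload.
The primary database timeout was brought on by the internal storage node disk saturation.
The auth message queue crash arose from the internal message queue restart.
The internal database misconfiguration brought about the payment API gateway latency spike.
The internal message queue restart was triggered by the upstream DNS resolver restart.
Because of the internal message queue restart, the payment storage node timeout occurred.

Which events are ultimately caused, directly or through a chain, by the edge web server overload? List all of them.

Direct effects: the payment load balancer failover.
2 steps out: the backup message queue deadlock.
3 steps out: the payment storage node timeout.
Not reachable from it: the internal storage node disk saturation, the primary database timeout, the payment API gateway latency spike, the upstream DNS resolver restart, the internal message queue restart, the auth message queue crash, the internal database misconfiguration.

the backup message queue deadlock, the payment load balancer failover, the payment storage node timeout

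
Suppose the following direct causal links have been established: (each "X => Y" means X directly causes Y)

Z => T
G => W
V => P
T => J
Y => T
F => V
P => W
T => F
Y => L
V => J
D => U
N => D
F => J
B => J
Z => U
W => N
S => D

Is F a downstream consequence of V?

No

V leads to P, J, W, N, D, U; F is not among them.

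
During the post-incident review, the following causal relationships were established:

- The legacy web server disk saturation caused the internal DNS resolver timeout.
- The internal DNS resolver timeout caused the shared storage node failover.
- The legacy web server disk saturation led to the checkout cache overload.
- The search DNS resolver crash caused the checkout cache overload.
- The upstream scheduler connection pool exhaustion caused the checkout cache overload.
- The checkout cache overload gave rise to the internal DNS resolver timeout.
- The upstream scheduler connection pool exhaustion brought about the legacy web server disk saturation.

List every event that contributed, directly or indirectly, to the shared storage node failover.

the checkout cache overload, the internal DNS resolver timeout, the legacy web server disk saturation, the search DNS resolver crash, the upstream scheduler connection pool exhaustion

Immediate cause of the shared storage node failover: the internal DNS resolver timeout.
Further upstream: the upstream scheduler connection pool exhaustion, the legacy web server disk saturation, the checkout cache overload, the search DNS resolver crash.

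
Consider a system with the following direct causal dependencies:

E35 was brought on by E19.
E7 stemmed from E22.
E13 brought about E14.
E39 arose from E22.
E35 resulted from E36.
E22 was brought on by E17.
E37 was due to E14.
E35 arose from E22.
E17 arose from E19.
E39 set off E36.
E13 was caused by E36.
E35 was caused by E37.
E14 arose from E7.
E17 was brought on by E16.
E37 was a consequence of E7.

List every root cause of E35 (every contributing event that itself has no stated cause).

E16, E19

Tracing upstream from E35: E35 ← E19.
A separate upstream branch: E35 ← E22 ← E17 ← E16.
Each of those chain origins has no stated cause.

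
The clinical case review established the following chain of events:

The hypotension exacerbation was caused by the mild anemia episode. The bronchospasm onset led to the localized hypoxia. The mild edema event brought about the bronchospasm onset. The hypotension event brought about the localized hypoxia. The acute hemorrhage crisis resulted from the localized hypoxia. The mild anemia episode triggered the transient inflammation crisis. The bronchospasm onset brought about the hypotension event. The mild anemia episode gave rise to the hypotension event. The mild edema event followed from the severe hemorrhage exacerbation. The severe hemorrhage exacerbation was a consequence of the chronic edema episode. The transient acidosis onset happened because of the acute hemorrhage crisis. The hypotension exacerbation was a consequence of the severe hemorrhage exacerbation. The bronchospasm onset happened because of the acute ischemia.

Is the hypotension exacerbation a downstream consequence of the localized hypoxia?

No

The localized hypoxia leads to the acute hemorrhage crisis, the transient acidosis onset; the hypotension exacerbation is not among them.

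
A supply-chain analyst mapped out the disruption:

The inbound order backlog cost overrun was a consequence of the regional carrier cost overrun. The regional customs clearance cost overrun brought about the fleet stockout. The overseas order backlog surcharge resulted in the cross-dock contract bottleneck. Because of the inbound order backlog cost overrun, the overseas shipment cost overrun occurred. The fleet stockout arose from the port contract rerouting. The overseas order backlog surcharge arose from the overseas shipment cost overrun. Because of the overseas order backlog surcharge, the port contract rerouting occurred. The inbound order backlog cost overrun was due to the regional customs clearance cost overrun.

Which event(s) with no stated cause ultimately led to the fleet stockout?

the regional carrier cost overrun, the regional customs clearance cost overrun

Tracing upstream from the fleet stockout: the fleet stockout ← the regional customs clearance cost overrun.
A separate upstream branch: the fleet stockout ← the port contract rerouting ← the overseas order backlog surcharge ← the overseas shipment cost overrun ← the inbound order backlog cost overrun ← the regional carrier cost overrun.
Each of those chain origins has no stated cause.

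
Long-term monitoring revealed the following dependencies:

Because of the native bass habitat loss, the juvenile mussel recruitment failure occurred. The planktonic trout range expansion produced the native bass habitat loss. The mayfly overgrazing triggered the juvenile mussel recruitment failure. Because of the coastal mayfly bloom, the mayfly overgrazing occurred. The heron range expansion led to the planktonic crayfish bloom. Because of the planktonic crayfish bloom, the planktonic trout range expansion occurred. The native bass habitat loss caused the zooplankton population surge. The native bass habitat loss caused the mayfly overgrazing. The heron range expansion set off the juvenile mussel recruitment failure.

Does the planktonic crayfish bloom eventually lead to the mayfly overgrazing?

There is a causal chain: the planktonic crayfish bloom → the planktonic trout range expansion → the native bass habitat loss → the mayfly overgrazing.

Yes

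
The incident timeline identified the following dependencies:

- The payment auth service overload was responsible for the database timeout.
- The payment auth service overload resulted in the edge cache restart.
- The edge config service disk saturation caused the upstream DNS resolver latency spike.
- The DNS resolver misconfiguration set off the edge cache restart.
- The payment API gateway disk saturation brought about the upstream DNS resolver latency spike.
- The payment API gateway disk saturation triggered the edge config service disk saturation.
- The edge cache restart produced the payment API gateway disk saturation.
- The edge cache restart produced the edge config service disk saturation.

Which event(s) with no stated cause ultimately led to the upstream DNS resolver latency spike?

the DNS resolver misconfiguration, the payment auth service overload

Tracing upstream from the upstream DNS resolver latency spike: the upstream DNS resolver latency spike ← the payment API gateway disk saturation ← the edge cache restart ← the payment auth service overload.
A separate upstream branch: the upstream DNS resolver latency spike ← the payment API gateway disk saturation ← the edge cache restart ← the DNS resolver misconfiguration.
Each of those chain origins has no stated cause.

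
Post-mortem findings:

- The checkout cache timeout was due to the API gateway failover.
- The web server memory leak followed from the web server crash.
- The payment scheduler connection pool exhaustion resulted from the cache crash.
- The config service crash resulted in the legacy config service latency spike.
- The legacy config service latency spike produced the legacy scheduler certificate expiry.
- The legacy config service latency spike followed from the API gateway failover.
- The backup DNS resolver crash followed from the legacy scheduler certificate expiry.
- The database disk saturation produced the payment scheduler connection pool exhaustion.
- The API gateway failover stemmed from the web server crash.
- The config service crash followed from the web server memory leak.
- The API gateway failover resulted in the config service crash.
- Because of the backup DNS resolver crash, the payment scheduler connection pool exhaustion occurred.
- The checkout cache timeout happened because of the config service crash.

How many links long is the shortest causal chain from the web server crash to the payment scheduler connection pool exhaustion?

5

Shortest chain: the web server crash → the API gateway failover → the legacy config service latency spike → the legacy scheduler certificate expiry → the backup DNS resolver crash → the payment scheduler connection pool exhaustion.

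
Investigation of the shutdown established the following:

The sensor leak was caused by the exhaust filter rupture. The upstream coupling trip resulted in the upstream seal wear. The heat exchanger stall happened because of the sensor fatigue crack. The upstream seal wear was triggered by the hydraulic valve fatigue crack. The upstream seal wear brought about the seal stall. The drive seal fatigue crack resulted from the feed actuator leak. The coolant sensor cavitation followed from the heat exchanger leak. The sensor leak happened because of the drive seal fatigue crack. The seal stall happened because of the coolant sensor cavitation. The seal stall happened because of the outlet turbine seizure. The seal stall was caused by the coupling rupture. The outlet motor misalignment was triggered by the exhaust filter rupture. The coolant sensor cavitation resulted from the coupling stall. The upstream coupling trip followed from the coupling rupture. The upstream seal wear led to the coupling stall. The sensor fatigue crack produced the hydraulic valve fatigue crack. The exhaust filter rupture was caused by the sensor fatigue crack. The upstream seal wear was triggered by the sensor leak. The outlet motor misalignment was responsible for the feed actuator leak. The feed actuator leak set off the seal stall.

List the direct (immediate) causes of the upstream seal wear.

Upstream contributors include the sensor fatigue crack, the coupling rupture, the exhaust filter rupture, the outlet motor misalignment, the feed actuator leak, the drive seal fatigue crack, but only the hydraulic valve fatigue crack, the sensor leak, the upstream coupling trip feed directly into the upstream seal wear.

the hydraulic valve fatigue crack, the sensor leak, the upstream coupling trip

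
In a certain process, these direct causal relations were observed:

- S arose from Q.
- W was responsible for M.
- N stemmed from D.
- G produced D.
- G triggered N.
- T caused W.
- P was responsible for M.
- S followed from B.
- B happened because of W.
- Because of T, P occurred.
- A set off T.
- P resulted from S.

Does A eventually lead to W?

There is a causal chain: A → T → W.

Yes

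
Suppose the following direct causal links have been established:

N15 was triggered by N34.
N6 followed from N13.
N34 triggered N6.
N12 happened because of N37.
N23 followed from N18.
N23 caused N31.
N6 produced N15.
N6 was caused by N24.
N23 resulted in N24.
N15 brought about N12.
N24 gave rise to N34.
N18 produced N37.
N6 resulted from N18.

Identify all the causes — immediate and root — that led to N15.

N13, N18, N23, N24, N34, N6

Immediate causes of N15: N34, N6.
Further upstream: N18, N23, N24, N13.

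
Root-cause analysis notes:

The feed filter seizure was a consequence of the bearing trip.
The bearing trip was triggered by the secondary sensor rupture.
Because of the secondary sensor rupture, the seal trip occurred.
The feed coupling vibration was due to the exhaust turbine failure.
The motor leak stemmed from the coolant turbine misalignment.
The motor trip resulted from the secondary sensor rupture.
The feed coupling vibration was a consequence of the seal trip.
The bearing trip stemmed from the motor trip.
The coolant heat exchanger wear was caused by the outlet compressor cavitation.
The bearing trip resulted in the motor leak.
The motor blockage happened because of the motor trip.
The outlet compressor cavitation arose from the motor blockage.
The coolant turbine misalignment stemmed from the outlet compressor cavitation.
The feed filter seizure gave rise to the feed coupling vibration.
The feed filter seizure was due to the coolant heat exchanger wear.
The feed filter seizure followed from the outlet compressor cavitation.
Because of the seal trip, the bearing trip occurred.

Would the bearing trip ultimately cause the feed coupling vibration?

There is a causal chain: the bearing trip → the feed filter seizure → the feed coupling vibration.

Yes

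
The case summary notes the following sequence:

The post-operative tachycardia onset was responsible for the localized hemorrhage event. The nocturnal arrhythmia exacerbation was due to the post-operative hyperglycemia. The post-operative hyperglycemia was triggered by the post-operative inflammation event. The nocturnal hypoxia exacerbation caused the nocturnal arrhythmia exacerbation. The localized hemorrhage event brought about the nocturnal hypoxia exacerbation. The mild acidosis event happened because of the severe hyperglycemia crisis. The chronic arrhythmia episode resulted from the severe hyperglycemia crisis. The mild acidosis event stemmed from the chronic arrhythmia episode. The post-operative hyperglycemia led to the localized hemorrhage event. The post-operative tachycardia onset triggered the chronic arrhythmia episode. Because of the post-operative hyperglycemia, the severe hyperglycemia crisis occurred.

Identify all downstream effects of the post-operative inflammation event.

the chronic arrhythmia episode, the localized hemorrhage event, the mild acidosis event, the nocturnal arrhythmia exacerbation, the nocturnal hypoxia exacerbation, the post-operative hyperglycemia, the severe hyperglycemia crisis

Direct effects: the post-operative hyperglycemia.
2 steps out: the localized hemorrhage event, the nocturnal arrhythmia exacerbation, the severe hyperglycemia crisis.
3 steps out: the nocturnal hypoxia exacerbation, the chronic arrhythmia episode, the mild acidosis event.
Not reachable from it: the post-operative tachycardia onset.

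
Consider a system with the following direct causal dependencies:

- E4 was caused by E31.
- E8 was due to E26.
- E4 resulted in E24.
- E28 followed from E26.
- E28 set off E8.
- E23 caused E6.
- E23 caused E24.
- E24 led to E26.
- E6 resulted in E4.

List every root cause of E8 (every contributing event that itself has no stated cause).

Tracing upstream from E8: E8 ← E26 ← E24 ← E23.
A separate upstream branch: E8 ← E26 ← E24 ← E4 ← E31.
Each of those chain origins has no stated cause.

E23, E31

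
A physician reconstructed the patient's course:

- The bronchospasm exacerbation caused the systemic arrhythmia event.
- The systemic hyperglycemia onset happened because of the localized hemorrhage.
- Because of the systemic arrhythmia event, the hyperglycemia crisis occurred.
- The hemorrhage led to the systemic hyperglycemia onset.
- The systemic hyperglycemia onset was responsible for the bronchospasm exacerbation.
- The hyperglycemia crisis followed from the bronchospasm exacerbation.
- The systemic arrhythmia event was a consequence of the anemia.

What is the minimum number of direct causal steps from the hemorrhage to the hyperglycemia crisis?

Shortest chain: the hemorrhage → the systemic hyperglycemia onset → the bronchospasm exacerbation → the hyperglycemia crisis.

3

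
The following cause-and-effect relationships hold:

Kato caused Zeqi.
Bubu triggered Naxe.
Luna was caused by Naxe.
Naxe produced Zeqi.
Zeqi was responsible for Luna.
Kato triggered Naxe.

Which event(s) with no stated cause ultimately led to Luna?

Bubu, Kato

Tracing upstream from Luna: Luna ← Naxe ← Kato.
A separate upstream branch: Luna ← Naxe ← Bubu.
Each of those chain origins has no stated cause.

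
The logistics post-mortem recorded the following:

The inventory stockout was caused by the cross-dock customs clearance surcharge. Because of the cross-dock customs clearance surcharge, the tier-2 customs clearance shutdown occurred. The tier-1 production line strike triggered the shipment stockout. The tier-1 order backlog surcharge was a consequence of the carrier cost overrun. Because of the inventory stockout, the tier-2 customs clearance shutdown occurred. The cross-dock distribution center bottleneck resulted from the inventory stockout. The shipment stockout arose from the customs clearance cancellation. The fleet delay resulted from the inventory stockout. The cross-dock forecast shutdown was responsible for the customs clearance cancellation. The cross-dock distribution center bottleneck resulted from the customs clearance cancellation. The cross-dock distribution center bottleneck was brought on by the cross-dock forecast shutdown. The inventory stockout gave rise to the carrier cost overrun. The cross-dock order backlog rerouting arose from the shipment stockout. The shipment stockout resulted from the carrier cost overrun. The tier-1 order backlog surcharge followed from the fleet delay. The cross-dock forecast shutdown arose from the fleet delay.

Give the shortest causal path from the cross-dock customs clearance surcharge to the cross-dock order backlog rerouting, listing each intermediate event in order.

the cross-dock customs clearance surcharge → the inventory stockout
the inventory stockout → the carrier cost overrun
the carrier cost overrun → the shipment stockout
the shipment stockout → the cross-dock order backlog rerouting
Length: 4 steps.

the cross-dock customs clearance surcharge → the inventory stockout → the carrier cost overrun → the shipment stockout → the cross-dock order backlog rerouting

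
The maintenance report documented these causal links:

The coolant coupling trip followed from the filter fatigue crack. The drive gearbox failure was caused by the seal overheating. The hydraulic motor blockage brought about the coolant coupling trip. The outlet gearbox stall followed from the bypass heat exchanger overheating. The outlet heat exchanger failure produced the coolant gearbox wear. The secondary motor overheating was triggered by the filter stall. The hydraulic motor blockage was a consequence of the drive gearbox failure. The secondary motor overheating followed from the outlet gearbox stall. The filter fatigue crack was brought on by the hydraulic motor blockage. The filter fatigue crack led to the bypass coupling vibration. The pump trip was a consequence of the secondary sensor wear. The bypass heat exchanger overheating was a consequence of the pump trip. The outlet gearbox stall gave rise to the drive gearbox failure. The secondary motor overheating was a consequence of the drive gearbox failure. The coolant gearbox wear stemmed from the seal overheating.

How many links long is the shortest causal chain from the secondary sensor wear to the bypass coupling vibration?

7

Shortest chain: the secondary sensor wear → the pump trip → the bypass heat exchanger overheating → the outlet gearbox stall → the drive gearbox failure → the hydraulic motor blockage → the filter fatigue crack → the bypass coupling vibration.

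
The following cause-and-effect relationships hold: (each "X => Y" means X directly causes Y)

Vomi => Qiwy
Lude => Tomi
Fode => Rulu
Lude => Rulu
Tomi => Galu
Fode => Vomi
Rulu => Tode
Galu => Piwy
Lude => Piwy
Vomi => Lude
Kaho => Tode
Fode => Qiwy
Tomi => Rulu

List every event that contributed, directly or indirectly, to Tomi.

Fode, Lude, Vomi

Immediate cause of Tomi: Lude.
Further upstream: Fode, Vomi.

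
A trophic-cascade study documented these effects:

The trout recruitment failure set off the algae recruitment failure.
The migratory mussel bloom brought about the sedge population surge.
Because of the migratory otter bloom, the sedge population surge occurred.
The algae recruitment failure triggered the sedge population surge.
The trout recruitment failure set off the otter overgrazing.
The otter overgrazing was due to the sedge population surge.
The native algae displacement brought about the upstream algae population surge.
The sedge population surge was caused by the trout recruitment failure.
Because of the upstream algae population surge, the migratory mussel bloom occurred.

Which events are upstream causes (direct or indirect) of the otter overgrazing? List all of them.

the algae recruitment failure, the migratory mussel bloom, the migratory otter bloom, the native algae displacement, the sedge population surge, the trout recruitment failure, the upstream algae population surge

Immediate causes of the otter overgrazing: the trout recruitment failure, the sedge population surge.
Further upstream: the migratory otter bloom, the native algae displacement, the upstream algae population surge, the migratory mussel bloom, the algae recruitment failure.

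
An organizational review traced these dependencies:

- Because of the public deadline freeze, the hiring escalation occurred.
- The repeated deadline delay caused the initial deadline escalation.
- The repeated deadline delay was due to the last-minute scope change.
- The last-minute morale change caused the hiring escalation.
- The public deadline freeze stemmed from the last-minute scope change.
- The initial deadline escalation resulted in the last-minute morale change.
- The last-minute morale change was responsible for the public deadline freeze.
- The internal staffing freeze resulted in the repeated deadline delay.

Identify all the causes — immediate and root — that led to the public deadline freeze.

Immediate causes of the public deadline freeze: the last-minute scope change, the last-minute morale change.
Further upstream: the internal staffing freeze, the repeated deadline delay, the initial deadline escalation.

the initial deadline escalation, the internal staffing freeze, the last-minute morale change, the last-minute scope change, the repeated deadline delay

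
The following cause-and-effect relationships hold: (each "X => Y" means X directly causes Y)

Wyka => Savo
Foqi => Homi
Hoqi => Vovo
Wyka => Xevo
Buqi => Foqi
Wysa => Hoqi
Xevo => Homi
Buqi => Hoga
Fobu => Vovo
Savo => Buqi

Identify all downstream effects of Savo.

Buqi, Foqi, Hoga, Homi

Direct effects: Buqi.
2 steps out: Hoga, Foqi.
3 steps out: Homi.
Not reachable from it: Wyka, Xevo, Wysa, Hoqi, Fobu, Vovo.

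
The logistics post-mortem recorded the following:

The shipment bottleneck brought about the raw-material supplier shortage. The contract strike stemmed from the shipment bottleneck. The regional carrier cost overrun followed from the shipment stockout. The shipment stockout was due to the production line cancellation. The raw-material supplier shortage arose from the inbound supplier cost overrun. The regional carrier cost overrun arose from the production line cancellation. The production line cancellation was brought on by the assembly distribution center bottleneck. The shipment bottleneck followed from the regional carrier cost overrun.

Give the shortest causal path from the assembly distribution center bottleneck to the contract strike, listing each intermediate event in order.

the assembly distribution center bottleneck → the production line cancellation → the regional carrier cost overrun → the shipment bottleneck → the contract strike

the assembly distribution center bottleneck → the production line cancellation
the production line cancellation → the regional carrier cost overrun
the regional carrier cost overrun → the shipment bottleneck
the shipment bottleneck → the contract strike
Length: 4 steps.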